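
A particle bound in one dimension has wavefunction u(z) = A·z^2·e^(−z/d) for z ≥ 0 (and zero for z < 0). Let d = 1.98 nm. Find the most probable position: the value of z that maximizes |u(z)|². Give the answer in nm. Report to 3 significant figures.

z ≈ 3.96 nm

The maximum of |u(z)|² occurs where its derivative vanishes.
Solving yields z = 2·d.
With d = 1.98, the most probable position is 3.960 nm.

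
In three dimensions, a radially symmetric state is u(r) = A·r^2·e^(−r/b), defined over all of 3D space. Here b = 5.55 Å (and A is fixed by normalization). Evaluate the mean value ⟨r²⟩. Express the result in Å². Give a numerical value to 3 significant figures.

⟨r^2⟩ ≈ 431 Å^2

By definition ⟨r²⟩ = ∫ r^2 |u(r)|² 4πr² dr.
Using ∫₀^∞ rⁿ e^(−αr) dr = n!/αⁿ⁺¹, since the A² factors cancel between numerator and denominator, ⟨r²⟩ = 14·b^2.
With b = 5.55, ⟨r^2⟩ = 431.2.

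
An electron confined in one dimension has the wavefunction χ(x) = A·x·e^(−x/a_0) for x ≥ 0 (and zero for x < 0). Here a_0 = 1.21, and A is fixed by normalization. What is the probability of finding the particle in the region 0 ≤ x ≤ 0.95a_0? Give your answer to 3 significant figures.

P = ∫_{0}^{0.95a_0} |χ(x)|² dx.
With A² fixed by ∫|χ|² = 1, i.e. A² = (a_0^3/4)^(−1), substitute and integrate.
In terms of u = x/a_0 (A² and the length scale cancel between numerator and denominator), P = [∫_{0}^{0.95} u^2·e^(-2·u) du] / [∫_{0}^{∞} u^2·e^(-2·u) du].
Using ∫ u^2·e^(-2·u) du = -(2·u^2 + 2·u + 1)·e^(-2·u)/4, the numerator is 1/4 - 941·e^(-19/10)/800 and the denominator is 1/4.
Taking the ratio, P = 0.2963.

P ≈ 0.296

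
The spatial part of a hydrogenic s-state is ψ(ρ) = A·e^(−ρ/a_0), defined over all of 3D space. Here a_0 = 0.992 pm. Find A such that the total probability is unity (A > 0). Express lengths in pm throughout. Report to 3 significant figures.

The normalization condition is ∫|ψ|² 4πρ² dρ = 1 from 0 to ∞.
(Spherical symmetry: dV = 4πρ² dρ.)
∫|ψ|² 4πρ² dρ = A²·(π·a_0^3).
Setting this equal to 1 gives A² = 1/(π·a_0^3).
With a_0 = 0.992: A² = 0.3261 and A = 0.5710.

A ≈ 0.571 pm^(-3/2)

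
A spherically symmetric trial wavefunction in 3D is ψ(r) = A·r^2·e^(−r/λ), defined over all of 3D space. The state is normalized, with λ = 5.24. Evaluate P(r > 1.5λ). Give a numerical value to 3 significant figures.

P ≈ 0.966

Integrate the radial probability density 4πr²|ψ|² over r > 1.5λ.
A² is fixed by ∫₀^∞ 4πr²|ψ|² dr = 1, i.e. A² = (45·π·λ^7/2)^(−1).
Let u = r/λ; then A², 4π and the length scale all cancel, so P = ∫_{1.5}^{∞} u^6·e^(-2·u) du ÷ ∫_{0}^{∞} u^6·e^(-2·u) du.
With ∫ u^6·e^(-2·u) du = -(4·u^6 + 12·u^5 + 30·u^4 + 60·u^3 + 90·u^2 + 90·u + 45)·e^(-2·u)/8 + C, the region integral is ≈ 5.4365 and the full one is 45/8.
This evaluates to P = 0.9665.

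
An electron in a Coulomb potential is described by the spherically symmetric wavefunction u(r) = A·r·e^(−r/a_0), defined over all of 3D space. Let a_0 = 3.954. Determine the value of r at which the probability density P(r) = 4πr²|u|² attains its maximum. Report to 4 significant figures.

Differentiate P(r) = 4πr²|u|² with respect to r and set to zero.
Solving yields r = 2·a_0.
With a_0 = 3.954, the most probable radial distance is 7.9080.

r ≈ 7.908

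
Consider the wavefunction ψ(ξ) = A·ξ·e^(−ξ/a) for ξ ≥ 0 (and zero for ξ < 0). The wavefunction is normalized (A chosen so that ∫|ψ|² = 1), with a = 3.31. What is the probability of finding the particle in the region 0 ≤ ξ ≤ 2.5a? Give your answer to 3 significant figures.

|ψ|² is the probability density, so P = ∫_{0}^{2.5a} |ψ|² dξ.
With A² fixed by ∫|ψ|² = 1, i.e. A² = (a^3/4)^(−1), substitute and integrate.
Substituting u = ξ/a, A² and the length scale cancel in the ratio: P = ∫_{0}^{2.5} u^2·e^(-2·u) du / ∫_{0}^{∞} u^2·e^(-2·u) du.
Using ∫ u^2·e^(-2·u) du = -(2·u^2 + 2·u + 1)·e^(-2·u)/4, the numerator is 1/4 - 37·e^(-5)/8 and the denominator is 1/4.
This works out to P = 0.8753.

P ≈ 0.875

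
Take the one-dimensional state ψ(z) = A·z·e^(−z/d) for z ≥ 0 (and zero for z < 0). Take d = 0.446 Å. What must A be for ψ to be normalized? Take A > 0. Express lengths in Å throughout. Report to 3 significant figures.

A ≈ 6.71 Å^(-3/2)

Require ∫ |ψ|² dz = 1 over the whole domain.
∫|ψ|² dz = A²·(d^3/4).
So A² = (d^3/4)^(−1).
Substituting d = 0.446 gives A² = 45.09, so A = 6.715.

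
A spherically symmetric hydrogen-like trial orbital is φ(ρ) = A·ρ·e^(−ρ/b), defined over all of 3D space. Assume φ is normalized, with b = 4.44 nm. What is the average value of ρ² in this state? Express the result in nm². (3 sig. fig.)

⟨ρ^2⟩ ≈ 148 nm^2

⟨ρ²⟩ = ∫ ρ^2 |φ|² 4πρ² dρ over the full domain.
Since the A² factors cancel between numerator and denominator, ⟨ρ²⟩ = 15·b^2/2.
Putting b = 4.44 gives 147.9.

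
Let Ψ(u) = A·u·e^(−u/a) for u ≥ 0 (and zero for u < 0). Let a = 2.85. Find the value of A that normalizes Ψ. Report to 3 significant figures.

Require ∫ |Ψ|² du = 1 over the whole domain.
Using ∫₀^∞ uⁿ e^(−αu) du = n!/αⁿ⁺¹, the integral (without the A² prefactor) comes out to a^3/4.
Substituting a = 2.85 gives A² = 0.1728, so A = 0.4157.

A ≈ 0.416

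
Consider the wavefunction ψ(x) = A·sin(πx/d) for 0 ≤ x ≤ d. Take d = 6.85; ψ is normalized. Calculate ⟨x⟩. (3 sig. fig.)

⟨x⟩ ≈ 3.43

⟨x⟩ = ∫ x |ψ|² dx over the full domain.
Using sin²θ = (1 − cos 2θ)/2, evaluating both integrals, ⟨x⟩ = d/2.
Putting d = 6.85 gives 3.425.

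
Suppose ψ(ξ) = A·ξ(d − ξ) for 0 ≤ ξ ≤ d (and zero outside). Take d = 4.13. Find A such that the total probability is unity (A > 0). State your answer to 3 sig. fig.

The normalization condition is ∫|ψ|² dξ = 1 from 0 to d.
Expanding the polynomial and integrating term by term, carrying out the integral gives A² · d^5/30.
Hence A² = 1/[d^5/30].
Substituting d = 4.13 gives A² = 0.02497, so A = 0.1580.

A ≈ 0.158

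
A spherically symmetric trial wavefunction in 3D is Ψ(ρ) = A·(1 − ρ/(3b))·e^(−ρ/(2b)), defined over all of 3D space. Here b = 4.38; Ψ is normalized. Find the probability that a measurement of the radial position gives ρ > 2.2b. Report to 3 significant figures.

P = ∫ |Ψ|² 4πρ² dρ over ρ > 2.2b.
Normalization gives A² = 1/(8·π·b^3/3).
Substituting u = ρ/b, A², 4π and the length scale all cancel in the ratio: P = ∫_{2.2}^{∞} u^2·(1 - u/3)^2·e^(-u) du / ∫_{0}^{∞} u^2·(1 - u/3)^2·e^(-u) du.
Using ∫ u^2·(1 - u/3)^2·e^(-u) du = (-u^4 + 2·u^3 - 3·u^2 - 6·u - 6)·e^(-u)/9, the numerator is ≈ 0.44136 and the denominator is 2/3.
This evaluates to P = 0.6620.

P ≈ 0.662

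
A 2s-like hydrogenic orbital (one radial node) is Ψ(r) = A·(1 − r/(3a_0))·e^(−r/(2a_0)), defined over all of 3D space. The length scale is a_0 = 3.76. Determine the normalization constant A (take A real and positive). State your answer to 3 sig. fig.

A ≈ 0.0474

We need A² ∫|f|² 4πr² dr = 1, taking the integral from 0 to ∞.
The angular integral contributes 4π, leaving ∫₀^∞ r²|Ψ|² dr.
Using ∫₀^∞ rⁿ e^(−αr) dr = n!/αⁿ⁺¹, the integral (without the A² prefactor) comes out to 8·π·a_0^3/3.
Setting this equal to 1 gives A² = 1/(8·π·a_0^3/3).
Substituting a_0 = 3.76 gives A² = 0.002246, so A = 0.04739.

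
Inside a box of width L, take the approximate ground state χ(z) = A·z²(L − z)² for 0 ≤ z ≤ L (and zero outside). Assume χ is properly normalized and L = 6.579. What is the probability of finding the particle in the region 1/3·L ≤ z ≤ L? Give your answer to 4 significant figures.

P = ∫_{1/3·L}^{L} |χ(z)|² dz.
Since A² = 1/(L^9/630), this is the region integral divided by the full normalization integral.
Let u = z/L; then A² and the length scale cancel, so P = ∫_{1/3}^{1} u^4·(1 - u)^4 du ÷ ∫_{0}^{1} u^4·(1 - u)^4 du.
Using ∫ u^4·(1 - u)^4 du = u^5·(70·u^4 - 315·u^3 + 540·u^2 - 420·u + 126)/630, the numerator is ≈ 0.00135739 and the denominator is 1/630.
Taking the ratio, P = 0.85515.

P ≈ 0.8552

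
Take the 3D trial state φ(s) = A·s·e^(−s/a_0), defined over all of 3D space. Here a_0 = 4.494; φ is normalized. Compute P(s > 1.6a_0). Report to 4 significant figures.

P ≈ 0.7806

With dV = 4πs²ds, the probability is ∫|φ|² dV over s > 1.6a_0.
The full normalization integral is A²·[3·π·a_0^5] = 1, fixing A².
In terms of u = s/a_0 (A², 4π and the length scale all cancel between numerator and denominator), P = [∫_{1.6}^{∞} u^4·e^(-2·u) du] / [∫_{0}^{∞} u^4·e^(-2·u) du].
An antiderivative of u^4·e^(-2·u) is -(u^4/2 + u^3 + 3·u^2/2 + 3·u/2 + 3/4)·e^(-2·u); evaluating from 1.6 to ∞ gives ≈ 0.585459, while the full integral is 3/4.
The region integral divided by the full integral gives P = 0.78061.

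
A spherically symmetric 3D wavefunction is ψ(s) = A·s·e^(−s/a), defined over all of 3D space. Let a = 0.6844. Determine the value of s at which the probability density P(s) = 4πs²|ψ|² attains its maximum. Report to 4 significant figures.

s ≈ 1.369

The maximum of P(s) = 4πs²|ψ|² occurs where its derivative vanishes.
This gives s = 2·a.
With a = 0.6844, the most probable radial distance is 1.3688.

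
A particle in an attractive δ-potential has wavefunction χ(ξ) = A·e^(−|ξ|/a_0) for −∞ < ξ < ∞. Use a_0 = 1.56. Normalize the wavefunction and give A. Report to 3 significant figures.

A ≈ 0.801

We need A² ∫|f|² dξ = 1, taking the integral from −∞ to ∞.
Using ∫₀^∞ ξⁿ e^(−αξ) dξ = n!/αⁿ⁺¹, the integral (without the A² prefactor) comes out to a_0.
Hence A² = 1/[a_0].
Substituting a_0 = 1.56 gives A² = 0.6410, so A = 0.8006.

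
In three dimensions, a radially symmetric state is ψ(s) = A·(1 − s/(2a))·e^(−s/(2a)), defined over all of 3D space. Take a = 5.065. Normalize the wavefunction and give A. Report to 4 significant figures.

Normalization requires ∫|ψ|² 4πs² ds = 1, integrated from 0 to ∞.
With ∫₀^∞ s^4 e^(−αs) ds = 4!/α^5, ∫|ψ|² 4πs² ds = A²·(8·π·a^3).
Plugging in a = 5.065 yields A = 0.017499.

A ≈ 0.01750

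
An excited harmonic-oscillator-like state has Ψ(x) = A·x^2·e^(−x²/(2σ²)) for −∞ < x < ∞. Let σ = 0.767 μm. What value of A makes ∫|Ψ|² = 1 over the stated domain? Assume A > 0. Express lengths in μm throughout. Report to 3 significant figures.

A ≈ 1.68 μm^(-5/2)

The normalization condition is ∫|Ψ|² dx = 1 from −∞ to ∞.
The integral (without the A² prefactor) comes out to 3·√(π)·σ^5/4.
So A² = (3·√(π)·σ^5/4)^(−1).
Plugging in σ = 0.767 yields A = 1.683.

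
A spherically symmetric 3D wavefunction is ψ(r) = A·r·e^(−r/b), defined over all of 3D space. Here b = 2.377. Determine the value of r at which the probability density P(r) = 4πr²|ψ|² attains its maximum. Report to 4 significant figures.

The maximum of P(r) = 4πr²|ψ|² occurs where its derivative vanishes.
Solving yields r = 2·b.
With b = 2.377, the most probable radial distance is 4.7540.

r ≈ 4.754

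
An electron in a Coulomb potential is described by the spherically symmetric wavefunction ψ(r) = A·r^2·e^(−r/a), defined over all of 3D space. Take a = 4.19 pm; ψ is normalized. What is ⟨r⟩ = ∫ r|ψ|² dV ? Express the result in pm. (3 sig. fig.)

⟨r⟩ ≈ 14.7 pm

By definition ⟨r⟩ = ∫ r |ψ(r)|² 4πr² dr.
Using ∫₀^∞ rⁿ e^(−αr) dr = n!/αⁿ⁺¹, evaluating both integrals, ⟨r⟩ = 7·a/2.
Putting a = 4.19 gives 14.67.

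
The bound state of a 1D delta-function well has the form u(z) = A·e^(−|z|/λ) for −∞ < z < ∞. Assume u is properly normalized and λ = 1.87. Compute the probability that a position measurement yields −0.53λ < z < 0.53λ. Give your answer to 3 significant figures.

P ≈ 0.654

The probability is P = ∫ |u|² dz over [−0.53λ, 0.53λ].
The normalization integral ∫|u|²dz over the whole domain equals λ·A², and A² cancels in the ratio.
By symmetry take twice the z ≥ 0 contribution in numerator and denominator; the 2's cancel. Substituting t = z/λ, A² and the length scale cancel in the ratio: P = ∫_{0}^{0.53} e^(-2·t) dt / ∫_{0}^{∞} e^(-2·t) dt.
Using ∫ e^(-2·t) dt = -e^(-2·t)/2, the numerator is 1/2 - e^(-53/50)/2 and the denominator is 1/2.
This works out to P = 0.6535.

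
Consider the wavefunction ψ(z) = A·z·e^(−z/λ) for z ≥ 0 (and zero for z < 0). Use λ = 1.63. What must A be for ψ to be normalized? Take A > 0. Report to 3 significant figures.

We need A² ∫|f|² dz = 1, taking the integral from 0 to ∞.
Using ∫₀^∞ zⁿ e^(−αz) dz = n!/αⁿ⁺¹, carrying out the integral gives A² · λ^3/4.
Setting this equal to 1 gives A² = 1/(λ^3/4).
Plugging in λ = 1.63 yields A = 0.9611.

A ≈ 0.961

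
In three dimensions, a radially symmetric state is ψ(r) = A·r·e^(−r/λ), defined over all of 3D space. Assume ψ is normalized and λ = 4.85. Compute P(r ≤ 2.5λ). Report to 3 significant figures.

P ≈ 0.560

Integrate the radial probability density 4πr²|ψ|² over r ≤ 2.5λ.
The full normalization integral is A²·[3·π·λ^5] = 1, fixing A².
Substituting u = r/λ, A², 4π and the length scale all cancel in the ratio: P = ∫_{0}^{2.5} u^4·e^(-2·u) du / ∫_{0}^{∞} u^4·e^(-2·u) du.
Using ∫ u^4·e^(-2·u) du = -(u^4/2 + u^3 + 3·u^2/2 + 3·u/2 + 3/4)·e^(-2·u), the numerator is 3/4 - 1569·e^(-5)/32 and the denominator is 3/4.
Taking the ratio yields P = 0.5595.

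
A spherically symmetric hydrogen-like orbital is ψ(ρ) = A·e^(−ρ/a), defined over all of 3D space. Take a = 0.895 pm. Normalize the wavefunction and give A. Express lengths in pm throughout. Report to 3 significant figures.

We need A² ∫|f|² 4πρ² dρ = 1, taking the integral from 0 to ∞.
∫|ψ|² 4πρ² dρ = A²·(π·a^3).
Plugging in a = 0.895 yields A = 0.6663.

A ≈ 0.666 pm^(-3/2)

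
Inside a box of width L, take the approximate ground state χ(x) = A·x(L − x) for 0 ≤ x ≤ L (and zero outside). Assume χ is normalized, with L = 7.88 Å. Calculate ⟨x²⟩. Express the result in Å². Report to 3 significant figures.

⟨x^2⟩ ≈ 17.7 Å^2

By definition ⟨x²⟩ = ∫ x^2 |χ(x)|² dx.
Since the A² factors cancel between numerator and denominator, ⟨x²⟩ = 2·L^2/7.
Putting L = 7.88 gives 17.74.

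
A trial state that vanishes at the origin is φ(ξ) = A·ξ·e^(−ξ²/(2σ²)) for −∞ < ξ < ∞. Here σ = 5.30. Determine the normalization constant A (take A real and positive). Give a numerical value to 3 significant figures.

A ≈ 0.0871

Normalization requires ∫|φ|² dξ = 1, integrated from −∞ to ∞.
Carrying out the integral gives A² · √(π)·σ^3/2.
With σ = 5.30: A² = 0.007579 and A = 0.08706.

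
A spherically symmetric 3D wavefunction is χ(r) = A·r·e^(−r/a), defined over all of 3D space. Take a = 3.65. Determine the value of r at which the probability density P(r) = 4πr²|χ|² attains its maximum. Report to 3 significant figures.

The maximum of P(r) = 4πr²|χ|² occurs where its derivative vanishes.
Solving yields r = 2·a.
With a = 3.65, the most probable radial distance is 7.300.

r ≈ 7.30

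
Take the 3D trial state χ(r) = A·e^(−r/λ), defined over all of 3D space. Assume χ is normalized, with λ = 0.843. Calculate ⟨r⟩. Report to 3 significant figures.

By definition ⟨r⟩ = ∫ r |χ(r)|² 4πr² dr.
Recall ∫₀^∞ r^m e^(−r/β) dr = m!·β^(m+1), since the A² factors cancel between numerator and denominator, ⟨r⟩ = 3·λ/2.
Putting λ = 0.843 gives 1.265.

⟨r⟩ ≈ 1.26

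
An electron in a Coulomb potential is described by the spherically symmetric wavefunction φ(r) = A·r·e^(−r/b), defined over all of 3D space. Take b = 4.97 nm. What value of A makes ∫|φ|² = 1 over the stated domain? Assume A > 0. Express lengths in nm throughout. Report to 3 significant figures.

Normalization requires ∫|φ|² 4πr² dr = 1, integrated from 0 to ∞.
In 3D with spherical symmetry the volume element is 4πr² dr.
The integral (without the A² prefactor) comes out to 3·π·b^5.
So A² = (3·π·b^5)^(−1).
Plugging in b = 4.97 yields A = 0.005915.

A ≈ 0.00592 nm^(-5/2)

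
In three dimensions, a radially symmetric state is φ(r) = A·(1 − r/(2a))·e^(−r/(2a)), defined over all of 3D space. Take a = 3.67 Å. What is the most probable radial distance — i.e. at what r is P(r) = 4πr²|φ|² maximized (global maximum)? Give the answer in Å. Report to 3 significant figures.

Differentiate P(r) = 4πr²|φ|² with respect to r and set to zero.
Solving yields r = a·(√(5) + 3).
With a = 3.67, the most probable radial distance is 19.22 Å.

r ≈ 19.2 Å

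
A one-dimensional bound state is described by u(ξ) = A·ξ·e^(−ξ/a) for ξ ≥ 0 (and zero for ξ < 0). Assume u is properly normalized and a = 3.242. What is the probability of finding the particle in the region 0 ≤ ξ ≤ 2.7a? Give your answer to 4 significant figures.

The probability is P = ∫ |u|² dξ over [0, 2.7a].
Since A² = 1/(a^3/4), this is the region integral divided by the full normalization integral.
In terms of t = ξ/a (A² and the length scale cancel between numerator and denominator), P = [∫_{0}^{2.7} t^2·e^(-2·t) dt] / [∫_{0}^{∞} t^2·e^(-2·t) dt].
An antiderivative of t^2·e^(-2·t) is -(2·t^2 + 2·t + 1)·e^(-2·t)/4; evaluating from 0 to 2.7 gives 1/4 - 1049·e^(-27/5)/200, while the full integral is 1/4.
This works out to P = 0.90524.

P ≈ 0.9052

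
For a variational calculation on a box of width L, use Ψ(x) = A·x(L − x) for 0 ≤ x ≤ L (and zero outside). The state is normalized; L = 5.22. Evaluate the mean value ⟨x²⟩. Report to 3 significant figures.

By definition ⟨x²⟩ = ∫ x^2 |Ψ(x)|² dx.
Expanding the polynomial and integrating term by term, since the A² factors cancel between numerator and denominator, ⟨x²⟩ = 2·L^2/7.
Putting L = 5.22 gives 7.785.

⟨x^2⟩ ≈ 7.79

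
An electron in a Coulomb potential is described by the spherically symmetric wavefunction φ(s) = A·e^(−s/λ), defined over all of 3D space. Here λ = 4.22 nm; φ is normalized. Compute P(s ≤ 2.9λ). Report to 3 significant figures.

P ≈ 0.928

P = ∫ |φ|² 4πs² ds over s ≤ 2.9λ.
The full normalization integral is A²·[π·λ^3] = 1, fixing A².
Substituting u = s/λ, A², 4π and the length scale all cancel in the ratio: P = ∫_{0}^{2.9} u^2·e^(-2·u) du / ∫_{0}^{∞} u^2·e^(-2·u) du.
With ∫ u^2·e^(-2·u) du = -(2·u^2 + 2·u + 1)·e^(-2·u)/4 + C, the region integral is 1/4 - 1181·e^(-29/5)/200 and the full one is 1/4.
This evaluates to P = 0.9285.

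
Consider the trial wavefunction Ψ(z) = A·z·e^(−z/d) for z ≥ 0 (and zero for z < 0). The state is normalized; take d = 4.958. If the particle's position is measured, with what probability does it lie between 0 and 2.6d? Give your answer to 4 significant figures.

The probability is P = ∫ |Ψ|² dz over [0, 2.6d].
With A² fixed by ∫|Ψ|² = 1, i.e. A² = (d^3/4)^(−1), substitute and integrate.
Substituting u = z/d, A² and the length scale cancel in the ratio: P = ∫_{0}^{2.6} u^2·e^(-2·u) du / ∫_{0}^{∞} u^2·e^(-2·u) du.
With ∫ u^2·e^(-2·u) du = -(2·u^2 + 2·u + 1)·e^(-2·u)/4 + C, the region integral is 1/4 - 493·e^(-26/5)/100 and the full one is 1/4.
The result is P = 0.89121.

P ≈ 0.8912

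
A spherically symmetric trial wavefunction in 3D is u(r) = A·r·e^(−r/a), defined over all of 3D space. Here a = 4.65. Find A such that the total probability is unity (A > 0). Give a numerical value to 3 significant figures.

Require ∫ |u|² 4πr² dr = 1 over the whole domain.
With ∫₀^∞ r^4 e^(−αr) dr = 4!/α^5, the integral (without the A² prefactor) comes out to 3·π·a^5.
So A² = (3·π·a^5)^(−1).
Plugging in a = 4.65 yields A = 0.006986.

A ≈ 0.00699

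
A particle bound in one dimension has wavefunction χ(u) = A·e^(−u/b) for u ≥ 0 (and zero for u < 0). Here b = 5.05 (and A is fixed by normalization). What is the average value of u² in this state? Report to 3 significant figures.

⟨u^2⟩ ≈ 12.8

The expectation value is the |χ|²-weighted average of u^2: ∫ u^2|χ|² du.
Using ∫₀^∞ uⁿ e^(−αu) du = n!/αⁿ⁺¹, the ratio of the moment integral to the normalization integral gives ⟨u²⟩ = b^2/2.
With b = 5.05, ⟨u^2⟩ = 12.75.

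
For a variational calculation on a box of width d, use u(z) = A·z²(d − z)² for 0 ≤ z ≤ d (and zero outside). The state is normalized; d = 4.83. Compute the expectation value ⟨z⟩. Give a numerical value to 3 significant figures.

⟨z⟩ = ∫ z |u|² dz over the full domain.
Expanding the polynomial and integrating term by term, the ratio of the moment integral to the normalization integral gives ⟨z⟩ = d/2.
With d = 4.83, ⟨z⟩ = 2.415.

⟨z⟩ ≈ 2.42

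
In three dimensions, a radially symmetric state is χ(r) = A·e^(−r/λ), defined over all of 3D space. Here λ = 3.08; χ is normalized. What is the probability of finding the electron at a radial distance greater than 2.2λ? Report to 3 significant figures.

Integrate the radial probability density 4πr²|χ|² over r > 2.2λ.
A² is fixed by ∫₀^∞ 4πr²|χ|² dr = 1, i.e. A² = (π·λ^3)^(−1).
In terms of u = r/λ (A², 4π and the length scale all cancel between numerator and denominator), P = [∫_{2.2}^{∞} u^2·e^(-2·u) du] / [∫_{0}^{∞} u^2·e^(-2·u) du].
With ∫ u^2·e^(-2·u) du = -(2·u^2 + 2·u + 1)·e^(-2·u)/4 + C, the region integral is 377·e^(-22/5)/100 and the full one is 1/4.
This evaluates to P = 0.1851.

P ≈ 0.185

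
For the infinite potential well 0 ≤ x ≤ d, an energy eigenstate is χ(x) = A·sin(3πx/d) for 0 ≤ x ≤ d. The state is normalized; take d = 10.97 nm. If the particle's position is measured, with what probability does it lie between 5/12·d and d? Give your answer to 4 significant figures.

|χ|² is the probability density, so P = ∫_{5/12·d}^{d} |χ|² dx.
With A² fixed by ∫|χ|² = 1, i.e. A² = (d/2)^(−1), substitute and integrate.
Let u = x/d; then A² and the length scale cancel, so P = ∫_{5/12}^{1} sin(3·π·u)^2 du ÷ ∫_{0}^{1} sin(3·π·u)^2 du.
An antiderivative of sin(3·π·u)^2 is u/2 - sin(6·π·u)/(12·π); evaluating from 5/12 to 1 gives 1/(12·π) + 7/24, while the full integral is 1/2.
The result is P = (2 + 7·π)/(12·π).

P ≈ 0.6364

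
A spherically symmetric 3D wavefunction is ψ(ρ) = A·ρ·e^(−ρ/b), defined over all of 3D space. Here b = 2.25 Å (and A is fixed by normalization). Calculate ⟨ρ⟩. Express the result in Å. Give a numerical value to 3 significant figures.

By definition ⟨ρ⟩ = ∫ ρ |ψ(ρ)|² 4πρ² dρ.
Since the A² factors cancel between numerator and denominator, ⟨ρ⟩ = 5·b/2.
With b = 2.25, ⟨ρ⟩ = 5.625.

⟨ρ⟩ ≈ 5.63 Å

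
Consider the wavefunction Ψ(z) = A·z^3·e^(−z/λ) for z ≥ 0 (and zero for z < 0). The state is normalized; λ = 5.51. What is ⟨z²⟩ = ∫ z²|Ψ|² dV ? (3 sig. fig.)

By definition ⟨z²⟩ = ∫ z^2 |Ψ(z)|² dz.
The ratio of the moment integral to the normalization integral gives ⟨z²⟩ = 14·λ^2.
Putting λ = 5.51 gives 425.0.

⟨z^2⟩ ≈ 425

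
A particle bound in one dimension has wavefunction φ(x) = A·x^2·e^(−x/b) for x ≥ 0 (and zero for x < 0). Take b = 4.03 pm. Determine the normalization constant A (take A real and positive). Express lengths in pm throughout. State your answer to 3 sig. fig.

A ≈ 0.0354 pm^(-5/2)

We need A² ∫|f|² dx = 1, taking the integral from 0 to ∞.
With φ = A·x^2·e^(−x/b), the integral evaluates to A²·[3·b^5/4].
Setting this equal to 1 gives A² = 1/(3·b^5/4).
Plugging in b = 4.03 yields A = 0.03542.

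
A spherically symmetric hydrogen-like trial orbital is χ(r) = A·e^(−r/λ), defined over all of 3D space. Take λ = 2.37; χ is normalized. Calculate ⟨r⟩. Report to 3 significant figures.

The expectation value is the |χ|²-weighted average of r: ∫ r|χ|² 4πr² dr.
Using ∫₀^∞ rⁿ e^(−αr) dr = n!/αⁿ⁺¹, since the A² factors cancel between numerator and denominator, ⟨r⟩ = 3·λ/2.
With λ = 2.37, ⟨r⟩ = 3.555.

⟨r⟩ ≈ 3.56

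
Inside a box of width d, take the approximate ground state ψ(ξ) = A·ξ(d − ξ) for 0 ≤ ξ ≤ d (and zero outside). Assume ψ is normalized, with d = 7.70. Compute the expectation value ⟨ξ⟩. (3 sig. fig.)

⟨ξ⟩ ≈ 3.85

The expectation value is the |ψ|²-weighted average of ξ: ∫ ξ|ψ|² dξ.
The ratio of the moment integral to the normalization integral gives ⟨ξ⟩ = d/2.
With d = 7.70, ⟨ξ⟩ = 3.850.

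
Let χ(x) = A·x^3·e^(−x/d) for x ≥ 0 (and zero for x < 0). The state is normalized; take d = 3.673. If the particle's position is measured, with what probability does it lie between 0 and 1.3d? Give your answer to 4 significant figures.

P ≈ 0.01717

|χ|² is the probability density, so P = ∫_{0}^{1.3d} |χ|² dx.
The normalization integral ∫|χ|²dx over the whole domain equals 45·d^7/8·A², and A² cancels in the ratio.
Let u = x/d; then A² and the length scale cancel, so P = ∫_{0}^{1.3} u^6·e^(-2·u) du ÷ ∫_{0}^{∞} u^6·e^(-2·u) du.
An antiderivative of u^6·e^(-2·u) is -(4·u^6 + 12·u^5 + 30·u^4 + 60·u^3 + 90·u^2 + 90·u + 45)·e^(-2·u)/8; evaluating from 0 to 1.3 gives ≈ 0.0965818, while the full integral is 45/8.
Taking the ratio, P = 0.017170.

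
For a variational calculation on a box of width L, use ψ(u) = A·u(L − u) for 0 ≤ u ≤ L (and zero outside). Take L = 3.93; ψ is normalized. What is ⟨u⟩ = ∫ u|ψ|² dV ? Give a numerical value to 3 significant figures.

⟨u⟩ ≈ 1.97

⟨u⟩ = ∫ u |ψ|² du over the full domain.
Expanding the polynomial and integrating term by term, since the A² factors cancel between numerator and denominator, ⟨u⟩ = L/2.
Putting L = 3.93 gives 1.965.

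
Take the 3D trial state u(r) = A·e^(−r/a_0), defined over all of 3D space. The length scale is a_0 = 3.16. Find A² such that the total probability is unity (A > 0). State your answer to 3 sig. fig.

Normalization requires ∫|u|² 4πr² dr = 1, integrated from 0 to ∞.
In 3D with spherical symmetry the volume element is 4πr² dr.
Using ∫₀^∞ rⁿ e^(−αr) dr = n!/αⁿ⁺¹, with u = A·e^(−r/a_0), the integral evaluates to A²·[π·a_0^3].
Substituting a_0 = 3.16 gives A² = 0.01009, so A = 0.1004.

A^2 ≈ 0.0101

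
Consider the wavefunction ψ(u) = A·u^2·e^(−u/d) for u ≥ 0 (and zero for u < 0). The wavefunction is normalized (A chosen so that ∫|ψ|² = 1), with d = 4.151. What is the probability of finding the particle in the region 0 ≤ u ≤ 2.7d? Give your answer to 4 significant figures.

|ψ|² is the probability density, so P = ∫_{0}^{2.7d} |ψ|² du.
The normalization integral ∫|ψ|²du over the whole domain equals 3·d^5/4·A², and A² cancels in the ratio.
In terms of t = u/d (A² and the length scale cancel between numerator and denominator), P = [∫_{0}^{2.7} t^4·e^(-2·t) dt] / [∫_{0}^{∞} t^4·e^(-2·t) dt].
An antiderivative of t^4·e^(-2·t) is -(t^4/2 + t^3 + 3·t^2/2 + 3·t/2 + 3/4)·e^(-2·t); evaluating from 0 to 2.7 gives ≈ 0.470017, while the full integral is 3/4.
Evaluating gives P = 0.62669.

P ≈ 0.6267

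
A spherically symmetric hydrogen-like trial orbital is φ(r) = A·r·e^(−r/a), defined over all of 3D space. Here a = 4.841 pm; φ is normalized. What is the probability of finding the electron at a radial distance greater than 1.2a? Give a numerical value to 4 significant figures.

P ≈ 0.9041

With dV = 4πr²dr, the probability is ∫|φ|² dV over r > 1.2a.
A² is fixed by ∫₀^∞ 4πr²|φ|² dr = 1, i.e. A² = (3·π·a^5)^(−1).
In terms of u = r/a (A², 4π and the length scale all cancel between numerator and denominator), P = [∫_{1.2}^{∞} u^4·e^(-2·u) du] / [∫_{0}^{∞} u^4·e^(-2·u) du].
An antiderivative of u^4·e^(-2·u) is -(u^4/2 + u^3 + 3·u^2/2 + 3·u/2 + 3/4)·e^(-2·u); evaluating from 1.2 to ∞ gives ≈ 0.678099, while the full integral is 3/4.
Taking the ratio yields P = 0.90413.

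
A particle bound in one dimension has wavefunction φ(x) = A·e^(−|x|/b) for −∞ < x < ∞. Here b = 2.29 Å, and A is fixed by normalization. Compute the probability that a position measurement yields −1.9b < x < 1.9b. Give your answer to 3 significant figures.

The probability is P = ∫ |φ|² dx over [−1.9b, 1.9b].
The normalization integral ∫|φ|²dx over the whole domain equals b·A², and A² cancels in the ratio.
Both integrals are even about x = 0, so only the x ≥ 0 halves are needed (the factors of 2 cancel). In terms of u = x/b (A² and the length scale cancel between numerator and denominator), P = [∫_{0}^{1.9} e^(-2·u) du] / [∫_{0}^{∞} e^(-2·u) du].
An antiderivative of e^(-2·u) is -e^(-2·u)/2; evaluating from 0 to 1.9 gives 1/2 - e^(-19/5)/2, while the full integral is 1/2.
Evaluating gives P = 0.9776.

P ≈ 0.978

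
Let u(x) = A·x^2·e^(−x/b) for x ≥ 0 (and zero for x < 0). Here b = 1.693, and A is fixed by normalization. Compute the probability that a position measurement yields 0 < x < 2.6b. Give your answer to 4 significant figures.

|u|² is the probability density, so P = ∫_{0}^{2.6b} |u|² dx.
With A² fixed by ∫|u|² = 1, i.e. A² = (3·b^5/4)^(−1), substitute and integrate.
Substituting t = x/b, A² and the length scale cancel in the ratio: P = ∫_{0}^{2.6} t^4·e^(-2·t) dt / ∫_{0}^{∞} t^4·e^(-2·t) dt.
Using ∫ t^4·e^(-2·t) dt = -(t^4/2 + t^3 + 3·t^2/2 + 3·t/2 + 3/4)·e^(-2·t), the numerator is ≈ 0.445404 and the denominator is 3/4.
Taking the ratio, P = 0.59387.

P ≈ 0.5939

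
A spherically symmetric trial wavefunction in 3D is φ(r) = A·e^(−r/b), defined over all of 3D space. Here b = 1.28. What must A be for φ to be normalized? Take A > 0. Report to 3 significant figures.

A ≈ 0.390

Normalization requires ∫|φ|² 4πr² dr = 1, integrated from 0 to ∞.
With ∫₀^∞ r^2 e^(−αr) dr = 2!/α^3, the integral (without the A² prefactor) comes out to π·b^3.
With b = 1.28: A² = 0.1518 and A = 0.3896.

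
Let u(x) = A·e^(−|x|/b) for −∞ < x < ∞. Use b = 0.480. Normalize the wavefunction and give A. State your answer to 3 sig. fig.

A ≈ 1.44

We need A² ∫|f|² dx = 1, taking the integral from −∞ to ∞.
Recall ∫₀^∞ x^m e^(−x/β) dx = m!·β^(m+1), ∫|u|² dx = A²·(b).
Setting this equal to 1 gives A² = 1/(b).
With b = 0.480: A² = 2.083 and A = 1.443.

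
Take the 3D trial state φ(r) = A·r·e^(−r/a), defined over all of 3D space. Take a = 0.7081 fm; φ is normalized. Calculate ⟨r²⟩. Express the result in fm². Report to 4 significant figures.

By definition ⟨r²⟩ = ∫ r^2 |φ(r)|² 4πr² dr.
With ∫₀^∞ r^6 e^(−αr) dr = 6!/α^7, evaluating both integrals, ⟨r²⟩ = 15·a^2/2.
With a = 0.7081, ⟨r^2⟩ = 3.7605.

⟨r^2⟩ ≈ 3.761 fm^2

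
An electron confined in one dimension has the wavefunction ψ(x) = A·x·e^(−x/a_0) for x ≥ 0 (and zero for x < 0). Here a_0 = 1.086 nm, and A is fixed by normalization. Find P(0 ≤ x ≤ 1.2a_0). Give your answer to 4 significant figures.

P ≈ 0.4303

|ψ|² is the probability density, so P = ∫_{0}^{1.2a_0} |ψ|² dx.
The normalization integral ∫|ψ|²dx over the whole domain equals a_0^3/4·A², and A² cancels in the ratio.
Let u = x/a_0; then A² and the length scale cancel, so P = ∫_{0}^{1.2} u^2·e^(-2·u) du ÷ ∫_{0}^{∞} u^2·e^(-2·u) du.
Using ∫ u^2·e^(-2·u) du = -(2·u^2 + 2·u + 1)·e^(-2·u)/4, the numerator is 1/4 - 157·e^(-12/5)/100 and the denominator is 1/4.
Evaluating gives P = 0.43029.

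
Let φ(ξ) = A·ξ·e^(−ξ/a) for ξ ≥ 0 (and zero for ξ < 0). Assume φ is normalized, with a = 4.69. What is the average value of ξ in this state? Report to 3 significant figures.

By definition ⟨ξ⟩ = ∫ ξ |φ(ξ)|² dξ.
Recall ∫₀^∞ ξ^m e^(−ξ/β) dξ = m!·β^(m+1), evaluating both integrals, ⟨ξ⟩ = 3·a/2.
Putting a = 4.69 gives 7.035.

⟨ξ⟩ ≈ 7.04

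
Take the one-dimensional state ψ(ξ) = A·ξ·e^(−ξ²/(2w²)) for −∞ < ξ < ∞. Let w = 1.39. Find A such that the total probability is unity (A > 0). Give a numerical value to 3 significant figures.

A ≈ 0.648

The normalization condition is ∫|ψ|² dξ = 1 from −∞ to ∞.
Using the Gaussian integral ∫_{−∞}^{∞} e^(−αξ²) dξ = √(π/α), ∫|ψ|² dξ = A²·(√(π)·w^3/2).
Setting this equal to 1 gives A² = 1/(√(π)·w^3/2).
Plugging in w = 1.39 yields A = 0.6482.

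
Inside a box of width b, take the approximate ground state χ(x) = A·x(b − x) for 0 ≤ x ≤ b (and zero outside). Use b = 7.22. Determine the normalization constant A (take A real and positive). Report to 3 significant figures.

We need A² ∫|f|² dx = 1, taking the integral from 0 to b.
Expanding the polynomial and integrating term by term, carrying out the integral gives A² · b^5/30.
Setting this equal to 1 gives A² = 1/(b^5/30).
With b = 7.22: A² = 0.001529 and A = 0.03910.

A ≈ 0.0391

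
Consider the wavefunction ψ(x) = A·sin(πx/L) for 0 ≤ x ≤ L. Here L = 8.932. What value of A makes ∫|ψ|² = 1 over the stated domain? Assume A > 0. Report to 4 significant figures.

A ≈ 0.4732

The normalization condition is ∫|ψ|² dx = 1 from 0 to L.
Using sin²θ = (1 − cos 2θ)/2, the integral (without the A² prefactor) comes out to L/2.
So A² = (L/2)^(−1).
Plugging in L = 8.932 yields A = 0.47320.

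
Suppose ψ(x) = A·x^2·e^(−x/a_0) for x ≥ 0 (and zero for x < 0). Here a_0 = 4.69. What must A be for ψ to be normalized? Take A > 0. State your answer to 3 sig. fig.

Require ∫ |ψ|² dx = 1 over the whole domain.
Using ∫₀^∞ xⁿ e^(−αx) dx = n!/αⁿ⁺¹, carrying out the integral gives A² · 3·a_0^5/4.
Substituting a_0 = 4.69 gives A² = 0.0005876, so A = 0.02424.

A ≈ 0.0242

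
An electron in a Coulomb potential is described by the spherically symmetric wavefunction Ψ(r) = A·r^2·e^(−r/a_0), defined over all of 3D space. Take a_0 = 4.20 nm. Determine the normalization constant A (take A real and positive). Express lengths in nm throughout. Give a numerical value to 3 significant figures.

Require ∫ |Ψ|² 4πr² dr = 1 over the whole domain.
The angular integral contributes 4π, leaving ∫₀^∞ r²|Ψ|² dr.
Recall ∫₀^∞ r^m e^(−r/β) dr = m!·β^(m+1), with Ψ = A·r^2·e^(−r/a_0), the integral evaluates to A²·[45·π·a_0^7/2].
Hence A² = 1/[45·π·a_0^7/2].
Substituting a_0 = 4.20 gives A² = 6.137E-7, so A = 0.0007834.

A ≈ 0.000783 nm^(-7/2)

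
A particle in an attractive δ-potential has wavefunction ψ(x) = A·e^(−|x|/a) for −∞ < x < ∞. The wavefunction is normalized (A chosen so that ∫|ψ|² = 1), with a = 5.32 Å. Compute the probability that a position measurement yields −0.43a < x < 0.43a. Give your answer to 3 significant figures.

|ψ|² is the probability density, so P = ∫_{−0.43a}^{0.43a} |ψ|² dx.
With A² fixed by ∫|ψ|² = 1, i.e. A² = (a)^(−1), substitute and integrate.
Both integrals are even about x = 0, so only the x ≥ 0 halves are needed (the factors of 2 cancel). Substituting u = x/a, A² and the length scale cancel in the ratio: P = ∫_{0}^{0.43} e^(-2·u) du / ∫_{0}^{∞} e^(-2·u) du.
With ∫ e^(-2·u) du = -e^(-2·u)/2 + C, the region integral is 1/2 - e^(-43/50)/2 and the full one is 1/2.
The result is P = 0.5768.

P ≈ 0.577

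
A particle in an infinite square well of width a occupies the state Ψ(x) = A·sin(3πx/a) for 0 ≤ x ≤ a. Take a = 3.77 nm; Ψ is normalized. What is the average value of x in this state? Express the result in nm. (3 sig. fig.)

⟨x⟩ ≈ 1.89 nm

By definition ⟨x⟩ = ∫ x |Ψ(x)|² dx.
The ratio of the moment integral to the normalization integral gives ⟨x⟩ = a/2.
Putting a = 3.77 gives 1.885.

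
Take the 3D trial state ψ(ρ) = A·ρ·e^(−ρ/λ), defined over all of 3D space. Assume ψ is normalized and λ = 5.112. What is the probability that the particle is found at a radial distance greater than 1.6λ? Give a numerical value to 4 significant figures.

P = ∫ |ψ|² 4πρ² dρ over ρ > 1.6λ.
The full normalization integral is A²·[3·π·λ^5] = 1, fixing A².
In terms of u = ρ/λ (A², 4π and the length scale all cancel between numerator and denominator), P = [∫_{1.6}^{∞} u^4·e^(-2·u) du] / [∫_{0}^{∞} u^4·e^(-2·u) du].
With ∫ u^4·e^(-2·u) du = -(u^4/2 + u^3 + 3·u^2/2 + 3·u/2 + 3/4)·e^(-2·u) + C, the region integral is ≈ 0.585459 and the full one is 3/4.
This evaluates to P = 0.78061.

P ≈ 0.7806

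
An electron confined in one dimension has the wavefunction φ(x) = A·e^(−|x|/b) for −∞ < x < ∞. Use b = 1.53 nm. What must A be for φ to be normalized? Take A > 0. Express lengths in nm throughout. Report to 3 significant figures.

Require ∫ |φ|² dx = 1 over the whole domain.
With ∫₀^∞ x^0 e^(−αx) dx = 0!/α^1, carrying out the integral gives A² · b.
With b = 1.53: A² = 0.6536 and A = 0.8085.

A ≈ 0.808 nm^(-1/2)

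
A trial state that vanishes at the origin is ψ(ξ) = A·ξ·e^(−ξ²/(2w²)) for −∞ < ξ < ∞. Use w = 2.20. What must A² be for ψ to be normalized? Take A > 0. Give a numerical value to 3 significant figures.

Normalization requires ∫|ψ|² dξ = 1, integrated from −∞ to ∞.
Using the Gaussian integral ∫_{−∞}^{∞} e^(−αξ²) dξ = √(π/α), carrying out the integral gives A² · √(π)·w^3/2.
So A² = (√(π)·w^3/2)^(−1).
Substituting w = 2.20 gives A² = 0.1060, so A = 0.3255.

A^2 ≈ 0.106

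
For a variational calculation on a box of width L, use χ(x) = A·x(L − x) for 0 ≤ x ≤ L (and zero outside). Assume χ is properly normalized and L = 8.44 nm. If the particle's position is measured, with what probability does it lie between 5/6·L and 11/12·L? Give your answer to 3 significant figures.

P ≈ 0.0304

|χ|² is the probability density, so P = ∫_{5/6·L}^{11/12·L} |χ|² dx.
Since A² = 1/(L^5/30), this is the region integral divided by the full normalization integral.
In terms of u = x/L (A² and the length scale cancel between numerator and denominator), P = [∫_{5/6}^{11/12} u^2·(1 - u)^2 du] / [∫_{0}^{1} u^2·(1 - u)^2 du].
With ∫ u^2·(1 - u)^2 du = u^3·(6·u^2 - 15·u + 10)/30 + C, the region integral is ≈ 0.0010135 and the full one is 1/30.
Taking the ratio, P = 0.03041.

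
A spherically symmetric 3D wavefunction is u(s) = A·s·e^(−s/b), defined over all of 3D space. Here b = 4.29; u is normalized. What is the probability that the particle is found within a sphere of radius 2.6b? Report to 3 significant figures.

P ≈ 0.594

P = ∫ |u|² 4πs² ds over s ≤ 2.6b.
A² is fixed by ∫₀^∞ 4πs²|u|² ds = 1, i.e. A² = (3·π·b^5)^(−1).
Let t = s/b; then A², 4π and the length scale all cancel, so P = ∫_{0}^{2.6} t^4·e^(-2·t) dt ÷ ∫_{0}^{∞} t^4·e^(-2·t) dt.
An antiderivative of t^4·e^(-2·t) is -(t^4/2 + t^3 + 3·t^2/2 + 3·t/2 + 3/4)·e^(-2·t); evaluating from 0 to 2.6 gives ≈ 0.44540, while the full integral is 3/4.
Taking the ratio yields P = 0.5939.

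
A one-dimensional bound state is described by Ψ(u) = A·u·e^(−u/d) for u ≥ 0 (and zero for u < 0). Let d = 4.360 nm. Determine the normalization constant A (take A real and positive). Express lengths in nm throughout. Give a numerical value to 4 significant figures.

Require ∫ |Ψ|² du = 1 over the whole domain.
Recall ∫₀^∞ u^m e^(−u/β) du = m!·β^(m+1), ∫|Ψ|² du = A²·(d^3/4).
Hence A² = 1/[d^3/4].
Plugging in d = 4.360 yields A = 0.21968.

A ≈ 0.2197 nm^(-3/2)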